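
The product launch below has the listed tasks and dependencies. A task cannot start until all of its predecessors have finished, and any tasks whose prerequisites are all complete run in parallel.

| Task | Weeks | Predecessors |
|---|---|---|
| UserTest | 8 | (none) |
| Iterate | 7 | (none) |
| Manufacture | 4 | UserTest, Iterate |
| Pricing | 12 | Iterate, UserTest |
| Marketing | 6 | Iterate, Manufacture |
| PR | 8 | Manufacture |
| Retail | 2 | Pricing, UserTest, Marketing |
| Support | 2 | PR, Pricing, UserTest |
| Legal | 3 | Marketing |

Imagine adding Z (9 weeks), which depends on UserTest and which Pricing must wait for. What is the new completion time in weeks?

Originally the project takes 22 weeks.
With Z inserted, Pricing now waits for max(Iterate, UserTest, Z).
New critical path: UserTest→Z→Pricing→Retail = 8+9+12+2 = 31 ⇒ 31 weeks.

31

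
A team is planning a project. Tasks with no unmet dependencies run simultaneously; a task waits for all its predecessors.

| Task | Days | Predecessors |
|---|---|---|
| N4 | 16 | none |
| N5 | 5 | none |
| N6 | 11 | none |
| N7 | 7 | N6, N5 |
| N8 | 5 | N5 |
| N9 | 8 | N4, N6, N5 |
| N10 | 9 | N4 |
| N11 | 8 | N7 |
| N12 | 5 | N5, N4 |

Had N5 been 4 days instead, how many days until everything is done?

26

The binding path is N6→N7→N11 = 11+7+8 = 26; finish at 26 days.
The longest path through N5 is only 20 days, so N5 has float 6.
The critical path is still N6→N7→N11; finish is now 26 days.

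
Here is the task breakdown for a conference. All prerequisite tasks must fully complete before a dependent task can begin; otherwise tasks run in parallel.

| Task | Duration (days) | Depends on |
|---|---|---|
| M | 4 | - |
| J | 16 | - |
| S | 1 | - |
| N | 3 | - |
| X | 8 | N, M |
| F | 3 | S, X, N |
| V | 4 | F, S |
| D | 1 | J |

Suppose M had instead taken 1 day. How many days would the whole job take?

Actual critical path: M→X→F→V = 4+8+3+4 = 19 ⇒ 19 days.
M lies on that path, so at 1 day the path becomes 16 days.
New critical path: N→X→F→V = 3+8+3+4 = 18 ⇒ 18 days.

18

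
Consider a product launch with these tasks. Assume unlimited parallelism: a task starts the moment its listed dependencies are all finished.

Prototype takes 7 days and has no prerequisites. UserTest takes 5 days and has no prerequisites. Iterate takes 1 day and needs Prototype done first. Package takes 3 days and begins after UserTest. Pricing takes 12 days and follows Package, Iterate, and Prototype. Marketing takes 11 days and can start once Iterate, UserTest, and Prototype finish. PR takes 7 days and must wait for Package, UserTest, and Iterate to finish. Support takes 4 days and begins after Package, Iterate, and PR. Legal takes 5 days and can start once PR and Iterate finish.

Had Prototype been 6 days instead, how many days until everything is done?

20

Actual critical path: Prototype→Iterate→Pricing = 7+1+12 = 20 ⇒ 20 days.
Since Prototype is critical, the -1 change carries straight to that chain (now 19 days).
New critical path: UserTest→Package→Pricing = 5+3+12 = 20 ⇒ 20 days.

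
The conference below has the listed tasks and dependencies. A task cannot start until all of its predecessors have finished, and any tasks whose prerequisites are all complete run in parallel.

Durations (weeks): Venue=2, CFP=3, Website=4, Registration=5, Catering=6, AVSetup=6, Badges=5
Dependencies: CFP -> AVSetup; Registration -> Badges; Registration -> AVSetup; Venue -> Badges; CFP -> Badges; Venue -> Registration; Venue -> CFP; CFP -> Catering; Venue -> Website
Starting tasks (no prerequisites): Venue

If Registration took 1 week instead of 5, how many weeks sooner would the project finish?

Critical path before the change: Venue→Registration→AVSetup = 2+5+6 = 13 giving 13 weeks.
Registration is on the critical path; changing it to 1 makes that path 9 weeks.
Now Venue→CFP→Catering = 2+3+6 = 11 is longest, so the finish becomes 11 weeks.
Change in finish: 11 − 13 = -2 weeks.

2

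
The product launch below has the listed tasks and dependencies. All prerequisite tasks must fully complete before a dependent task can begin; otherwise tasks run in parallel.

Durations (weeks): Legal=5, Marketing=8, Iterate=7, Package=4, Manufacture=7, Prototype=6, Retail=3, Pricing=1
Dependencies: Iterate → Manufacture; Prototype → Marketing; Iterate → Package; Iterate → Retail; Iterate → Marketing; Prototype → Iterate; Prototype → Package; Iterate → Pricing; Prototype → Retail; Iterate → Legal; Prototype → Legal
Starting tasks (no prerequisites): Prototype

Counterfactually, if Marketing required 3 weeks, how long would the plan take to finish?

Critical path before the change: Prototype→Iterate→Marketing = 6+7+8 = 21 giving 21 weeks.
Marketing lies on that path, so at 3 weeks the path becomes 16 weeks.
Now Prototype→Iterate→Manufacture = 6+7+7 = 20 is longest, so the finish becomes 20 weeks.

20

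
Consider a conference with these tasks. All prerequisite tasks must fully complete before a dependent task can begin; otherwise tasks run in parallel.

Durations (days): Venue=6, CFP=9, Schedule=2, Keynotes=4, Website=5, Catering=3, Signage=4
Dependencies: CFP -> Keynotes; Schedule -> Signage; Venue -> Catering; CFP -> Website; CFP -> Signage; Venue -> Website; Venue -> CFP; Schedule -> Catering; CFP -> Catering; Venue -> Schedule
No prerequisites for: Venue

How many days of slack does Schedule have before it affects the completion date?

8

The longest chain is Venue→CFP→Website = 6+9+5 = 20; overall finish 20 days.
Longest path through Schedule: 12 days (earliest finish 8, latest finish 16).
Float = 20 − 12 = 8.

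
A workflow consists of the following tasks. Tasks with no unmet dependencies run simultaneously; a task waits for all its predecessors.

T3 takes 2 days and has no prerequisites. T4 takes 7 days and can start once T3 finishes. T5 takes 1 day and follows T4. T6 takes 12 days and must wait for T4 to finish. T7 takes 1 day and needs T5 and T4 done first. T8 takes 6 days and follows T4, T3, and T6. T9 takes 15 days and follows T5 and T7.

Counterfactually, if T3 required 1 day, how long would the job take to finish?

26

Actual critical path: T3→T4→T6→T8 = 2+7+12+6 = 27 ⇒ 27 days.
T3 lies on that path, so at 1 day the path becomes 26 days.
No other chain overtakes it, so the finish is 26 days.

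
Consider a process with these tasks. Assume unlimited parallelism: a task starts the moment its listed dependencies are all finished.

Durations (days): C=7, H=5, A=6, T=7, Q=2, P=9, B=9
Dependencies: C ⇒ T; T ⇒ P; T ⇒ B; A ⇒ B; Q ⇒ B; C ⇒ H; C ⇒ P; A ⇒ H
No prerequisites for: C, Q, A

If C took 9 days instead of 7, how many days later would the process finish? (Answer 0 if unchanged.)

Critical path before the change: C→T→B = 7+7+9 = 23 giving 23 days.
Since C is critical, the +2 change carries straight to that chain (now 25 days).
The critical path is still C→T→B; finish is now 25 days.
Change in finish: 25 − 23 = +2 days.

2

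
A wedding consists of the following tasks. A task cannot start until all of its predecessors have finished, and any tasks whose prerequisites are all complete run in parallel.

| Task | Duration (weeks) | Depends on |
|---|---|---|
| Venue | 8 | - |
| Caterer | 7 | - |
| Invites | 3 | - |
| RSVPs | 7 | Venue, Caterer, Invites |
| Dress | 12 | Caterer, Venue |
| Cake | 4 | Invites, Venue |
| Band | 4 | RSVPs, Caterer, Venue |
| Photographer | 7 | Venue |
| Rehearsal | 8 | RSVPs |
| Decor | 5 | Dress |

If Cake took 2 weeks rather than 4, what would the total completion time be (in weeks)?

As given, the longest chain is Venue→Dress→Decor = 8+12+5 = 25, so the finish is 25 weeks.
Cake is off the critical path — its longest chain is 12 weeks, giving 13 of slack.
The critical path is still Venue→Dress→Decor; finish is now 25 weeks.

25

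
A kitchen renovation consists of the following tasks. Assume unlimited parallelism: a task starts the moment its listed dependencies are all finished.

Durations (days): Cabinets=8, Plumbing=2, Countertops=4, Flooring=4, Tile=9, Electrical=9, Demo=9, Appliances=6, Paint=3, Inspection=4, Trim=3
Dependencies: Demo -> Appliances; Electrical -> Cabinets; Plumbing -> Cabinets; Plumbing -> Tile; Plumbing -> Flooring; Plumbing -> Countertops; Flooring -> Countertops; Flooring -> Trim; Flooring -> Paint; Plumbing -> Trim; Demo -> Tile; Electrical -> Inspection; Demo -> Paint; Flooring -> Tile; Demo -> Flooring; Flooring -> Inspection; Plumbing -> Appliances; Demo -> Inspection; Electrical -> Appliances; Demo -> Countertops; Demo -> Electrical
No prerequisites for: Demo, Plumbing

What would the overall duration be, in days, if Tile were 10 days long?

26

Critical path before the change: Demo→Electrical→Cabinets = 9+9+8 = 26 giving 26 days.
The longest path through Tile is only 22 days, so Tile has float 4.
That remains the longest chain; total 26 days.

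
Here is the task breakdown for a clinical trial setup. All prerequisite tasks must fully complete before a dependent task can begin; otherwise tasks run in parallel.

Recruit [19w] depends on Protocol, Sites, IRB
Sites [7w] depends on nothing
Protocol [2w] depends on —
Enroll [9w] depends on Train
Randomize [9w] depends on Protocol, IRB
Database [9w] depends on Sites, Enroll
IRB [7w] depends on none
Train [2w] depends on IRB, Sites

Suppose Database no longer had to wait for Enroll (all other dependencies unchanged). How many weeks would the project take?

With the dependency in place, IRB→Train→Enroll→Database = 7+2+9+9 = 27 sets the finish at 27 weeks.
Without Enroll→Database, Database's earliest start moves from 18 to 7.
New critical path: IRB→Recruit = 7+19 = 26 ⇒ 26 weeks.

26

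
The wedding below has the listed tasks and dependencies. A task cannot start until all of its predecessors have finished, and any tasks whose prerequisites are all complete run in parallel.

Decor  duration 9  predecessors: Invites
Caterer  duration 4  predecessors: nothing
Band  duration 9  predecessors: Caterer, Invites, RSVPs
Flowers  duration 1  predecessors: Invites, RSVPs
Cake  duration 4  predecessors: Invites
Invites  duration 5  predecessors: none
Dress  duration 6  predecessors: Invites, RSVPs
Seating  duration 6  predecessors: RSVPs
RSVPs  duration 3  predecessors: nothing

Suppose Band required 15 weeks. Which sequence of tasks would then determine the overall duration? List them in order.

Invites, Band

The binding path is Invites→Band = 5+9 = 14; finish at 14 weeks.
Band lies on that path, so at 15 weeks the path becomes 20 weeks.
The critical path is still Invites→Band; finish is now 20 weeks.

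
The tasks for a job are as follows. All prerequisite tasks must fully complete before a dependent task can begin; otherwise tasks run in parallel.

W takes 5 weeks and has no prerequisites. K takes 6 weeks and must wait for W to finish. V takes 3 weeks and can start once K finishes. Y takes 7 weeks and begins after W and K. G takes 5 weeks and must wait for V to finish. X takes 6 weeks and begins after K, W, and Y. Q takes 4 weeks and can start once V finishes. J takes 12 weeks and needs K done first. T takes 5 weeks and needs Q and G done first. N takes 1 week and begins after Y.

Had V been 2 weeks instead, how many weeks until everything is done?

24

The binding path is W→K→V→G→T = 5+6+3+5+5 = 24; finish at 24 weeks.
Since V is critical, the -1 change carries straight to that chain (now 23 weeks).
New critical path: W→K→Y→X = 5+6+7+6 = 24 ⇒ 24 weeks.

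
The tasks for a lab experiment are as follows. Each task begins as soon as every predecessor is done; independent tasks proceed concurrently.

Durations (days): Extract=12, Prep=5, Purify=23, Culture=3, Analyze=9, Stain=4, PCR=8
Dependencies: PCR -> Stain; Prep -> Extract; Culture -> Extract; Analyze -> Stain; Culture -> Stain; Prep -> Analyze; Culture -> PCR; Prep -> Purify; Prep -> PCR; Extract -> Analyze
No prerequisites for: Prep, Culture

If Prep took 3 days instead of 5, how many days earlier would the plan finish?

Actual critical path: Prep→Extract→Analyze→Stain = 5+12+9+4 = 30 ⇒ 30 days.
Prep is on the critical path; changing it to 3 makes that path 28 days.
The critical path is still Prep→Extract→Analyze→Stain; finish is now 28 days.
Change in finish: 28 − 30 = -2 days.

2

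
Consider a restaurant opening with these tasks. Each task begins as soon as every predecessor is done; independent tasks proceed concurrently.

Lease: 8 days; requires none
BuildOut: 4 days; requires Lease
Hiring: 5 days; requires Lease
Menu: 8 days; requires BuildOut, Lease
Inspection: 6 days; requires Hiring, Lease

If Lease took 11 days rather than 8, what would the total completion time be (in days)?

Critical path before the change: Lease→BuildOut→Menu = 8+4+8 = 20 giving 20 days.
Since Lease is critical, the +3 change carries straight to that chain (now 23 days).
The critical path is still Lease→BuildOut→Menu; finish is now 23 days.

23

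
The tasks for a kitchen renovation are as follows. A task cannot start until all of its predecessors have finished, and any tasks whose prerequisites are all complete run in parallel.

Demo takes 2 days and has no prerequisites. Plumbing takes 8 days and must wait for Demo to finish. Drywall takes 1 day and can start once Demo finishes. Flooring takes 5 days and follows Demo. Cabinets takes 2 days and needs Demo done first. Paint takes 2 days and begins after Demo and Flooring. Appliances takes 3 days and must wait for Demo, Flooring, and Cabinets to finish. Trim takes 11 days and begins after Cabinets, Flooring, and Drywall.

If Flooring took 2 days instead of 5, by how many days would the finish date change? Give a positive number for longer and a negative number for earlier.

-3

Actual critical path: Demo→Flooring→Trim = 2+5+11 = 18 ⇒ 18 days.
Flooring lies on that path, so at 2 days the path becomes 15 days.
That remains the longest chain; total 15 days.
Change in finish: 15 − 18 = -3 days.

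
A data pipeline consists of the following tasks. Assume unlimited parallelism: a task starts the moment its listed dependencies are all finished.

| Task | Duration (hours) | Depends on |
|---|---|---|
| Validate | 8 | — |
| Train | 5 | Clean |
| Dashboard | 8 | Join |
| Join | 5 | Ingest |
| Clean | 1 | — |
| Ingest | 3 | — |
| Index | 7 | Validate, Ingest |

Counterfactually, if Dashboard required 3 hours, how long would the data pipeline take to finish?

Baseline: Ingest→Join→Dashboard = 3+5+8 = 16 → 16 hours.
Dashboard is on the critical path; changing it to 3 makes that path 11 hours.
The binding chain switches to Validate→Index = 8+7 = 15; finish 15 hours.

15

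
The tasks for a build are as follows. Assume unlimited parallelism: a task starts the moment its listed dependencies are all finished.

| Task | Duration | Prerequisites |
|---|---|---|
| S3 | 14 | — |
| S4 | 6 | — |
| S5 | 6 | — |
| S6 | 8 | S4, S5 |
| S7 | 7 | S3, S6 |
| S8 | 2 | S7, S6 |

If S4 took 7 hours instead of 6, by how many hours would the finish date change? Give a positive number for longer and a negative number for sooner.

Actual critical path: S4→S6→S7→S8 = 6+8+7+2 = 23 ⇒ 23 hours.
Since S4 is critical, the +1 change carries straight to that chain (now 24 hours).
That remains the longest chain; total 24 hours.
Change in finish: 24 − 23 = +1 hours.

1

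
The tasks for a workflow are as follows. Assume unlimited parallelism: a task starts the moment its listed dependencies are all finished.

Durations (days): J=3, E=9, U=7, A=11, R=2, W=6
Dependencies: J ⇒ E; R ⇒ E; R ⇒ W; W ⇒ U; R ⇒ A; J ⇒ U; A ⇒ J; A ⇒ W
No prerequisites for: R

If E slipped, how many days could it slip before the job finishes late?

The longest chain is R→A→W→U = 2+11+6+7 = 26; overall finish 26 days.
Longest path through E: 25 days (earliest finish 25, latest finish 26).
Slack of E = 17 − 16 = 1 day.

1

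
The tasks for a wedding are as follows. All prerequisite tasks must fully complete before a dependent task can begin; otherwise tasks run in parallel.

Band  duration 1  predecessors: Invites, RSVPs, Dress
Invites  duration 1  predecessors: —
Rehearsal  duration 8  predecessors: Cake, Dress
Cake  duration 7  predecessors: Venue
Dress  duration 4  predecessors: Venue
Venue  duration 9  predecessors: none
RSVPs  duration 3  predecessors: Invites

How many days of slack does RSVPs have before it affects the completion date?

The longest chain is Venue→Cake→Rehearsal = 9+7+8 = 24; overall finish 24 days.
Longest path through RSVPs: 5 days (earliest finish 4, latest finish 23).
Slack of RSVPs = 20 − 1 = 19 days.

19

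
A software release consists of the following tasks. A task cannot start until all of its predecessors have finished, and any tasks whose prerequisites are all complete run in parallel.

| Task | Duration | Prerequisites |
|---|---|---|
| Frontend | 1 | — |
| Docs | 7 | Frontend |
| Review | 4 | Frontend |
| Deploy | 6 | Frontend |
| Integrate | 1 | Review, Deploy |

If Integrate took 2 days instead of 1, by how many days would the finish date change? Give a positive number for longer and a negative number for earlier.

1

Critical path before the change: Frontend→Deploy→Integrate = 1+6+1 = 8 giving 8 days.
Integrate is on the critical path; changing it to 2 makes that path 9 days.
No other chain overtakes it, so the finish is 9 days.
Change in finish: 9 − 8 = +1 days.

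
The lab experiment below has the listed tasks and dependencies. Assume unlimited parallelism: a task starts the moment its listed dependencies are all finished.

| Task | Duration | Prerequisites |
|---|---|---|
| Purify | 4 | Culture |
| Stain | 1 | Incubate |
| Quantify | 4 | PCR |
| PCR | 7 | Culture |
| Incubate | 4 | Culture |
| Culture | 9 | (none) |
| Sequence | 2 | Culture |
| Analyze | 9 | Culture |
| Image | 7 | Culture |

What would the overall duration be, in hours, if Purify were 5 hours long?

20

As given, the longest chain is Culture→PCR→Quantify = 9+7+4 = 20, so the finish is 20 hours.
Purify is off the critical path — its longest chain is 13 hours, giving 7 of slack.
No other chain overtakes it, so the finish is 20 hours.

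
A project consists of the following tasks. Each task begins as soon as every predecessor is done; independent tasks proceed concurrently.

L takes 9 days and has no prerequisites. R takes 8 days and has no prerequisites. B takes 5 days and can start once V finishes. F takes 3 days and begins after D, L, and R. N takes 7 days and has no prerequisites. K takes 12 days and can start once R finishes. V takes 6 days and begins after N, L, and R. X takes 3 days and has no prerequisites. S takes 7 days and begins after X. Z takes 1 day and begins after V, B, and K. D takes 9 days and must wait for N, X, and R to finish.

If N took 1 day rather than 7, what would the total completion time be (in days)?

21

Actual critical path: R→K→Z = 8+12+1 = 21 ⇒ 21 days.
N is off the critical path — its longest chain is 19 days, giving 2 of slack.
That remains the longest chain; total 21 days.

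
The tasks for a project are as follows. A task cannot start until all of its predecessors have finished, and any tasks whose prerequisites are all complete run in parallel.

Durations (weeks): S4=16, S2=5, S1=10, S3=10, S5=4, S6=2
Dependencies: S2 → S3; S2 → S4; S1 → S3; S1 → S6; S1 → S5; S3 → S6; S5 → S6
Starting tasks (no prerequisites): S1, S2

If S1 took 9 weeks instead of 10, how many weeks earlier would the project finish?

Baseline: S1→S3→S6 = 10+10+2 = 22 → 22 weeks.
Since S1 is critical, the -1 change carries straight to that chain (now 21 weeks).
No other chain overtakes it, so the finish is 21 weeks.
Change in finish: 21 − 22 = -1 weeks.

1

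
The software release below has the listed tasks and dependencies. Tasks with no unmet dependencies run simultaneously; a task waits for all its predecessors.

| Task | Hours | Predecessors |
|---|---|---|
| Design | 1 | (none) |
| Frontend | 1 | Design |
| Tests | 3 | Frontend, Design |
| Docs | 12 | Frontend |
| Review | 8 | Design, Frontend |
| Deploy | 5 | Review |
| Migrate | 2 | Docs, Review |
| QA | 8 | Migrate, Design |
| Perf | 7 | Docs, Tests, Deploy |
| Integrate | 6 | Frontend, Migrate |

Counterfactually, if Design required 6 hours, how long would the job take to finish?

29

As given, the longest chain is Design→Frontend→Docs→Migrate→QA = 1+1+12+2+8 = 24, so the finish is 24 hours.
Since Design is critical, the +5 change carries straight to that chain (now 29 hours).
That remains the longest chain; total 29 hours.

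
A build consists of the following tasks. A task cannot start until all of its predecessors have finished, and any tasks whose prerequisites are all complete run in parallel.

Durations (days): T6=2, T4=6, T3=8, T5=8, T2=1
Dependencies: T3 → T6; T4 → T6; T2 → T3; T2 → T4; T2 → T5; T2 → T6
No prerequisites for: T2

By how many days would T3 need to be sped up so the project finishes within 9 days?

2

Current finish: 11 days; target: 9.
T3 is on every critical path, so each day cut from T3 cuts the finish by one (this holds down to a finish of 9).
Need 11 − 9 = 2 days off T3 → T3 becomes 6 days, finish becomes 9.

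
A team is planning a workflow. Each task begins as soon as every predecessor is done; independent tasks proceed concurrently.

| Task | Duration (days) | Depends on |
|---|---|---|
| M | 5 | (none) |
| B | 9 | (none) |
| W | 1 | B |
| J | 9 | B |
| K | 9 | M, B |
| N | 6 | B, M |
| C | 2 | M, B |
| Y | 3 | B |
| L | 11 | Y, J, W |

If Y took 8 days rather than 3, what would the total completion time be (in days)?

29

Critical path before the change: B→J→L = 9+9+11 = 29 giving 29 days.
Y is off the critical path — its longest chain is 23 days, giving 6 of slack.
The critical path is still B→J→L; finish is now 29 days.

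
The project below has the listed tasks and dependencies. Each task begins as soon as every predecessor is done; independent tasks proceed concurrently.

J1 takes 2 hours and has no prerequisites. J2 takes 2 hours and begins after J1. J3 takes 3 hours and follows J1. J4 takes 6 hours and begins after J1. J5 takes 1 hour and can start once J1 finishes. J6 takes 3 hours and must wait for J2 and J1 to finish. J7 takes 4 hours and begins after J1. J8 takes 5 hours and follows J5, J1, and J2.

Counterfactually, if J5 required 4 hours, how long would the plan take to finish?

11

Baseline: J1→J2→J8 = 2+2+5 = 9 → 9 hours.
J5 has 1 hour of float (longest path through it is 8).
New critical path: J1→J5→J8 = 2+4+5 = 11 ⇒ 11 hours.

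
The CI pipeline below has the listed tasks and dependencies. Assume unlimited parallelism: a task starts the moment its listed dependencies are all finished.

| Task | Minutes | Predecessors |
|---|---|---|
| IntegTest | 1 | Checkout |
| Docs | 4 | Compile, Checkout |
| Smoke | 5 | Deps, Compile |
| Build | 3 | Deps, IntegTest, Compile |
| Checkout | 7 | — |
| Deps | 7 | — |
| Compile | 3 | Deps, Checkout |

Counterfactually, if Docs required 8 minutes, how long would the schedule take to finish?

Critical path before the change: Checkout→Compile→Smoke = 7+3+5 = 15 giving 15 minutes.
Docs is off the critical path — its longest chain is 14 minutes, giving 1 of slack.
The binding chain switches to Checkout→Compile→Docs = 7+3+8 = 18; finish 18 minutes.

18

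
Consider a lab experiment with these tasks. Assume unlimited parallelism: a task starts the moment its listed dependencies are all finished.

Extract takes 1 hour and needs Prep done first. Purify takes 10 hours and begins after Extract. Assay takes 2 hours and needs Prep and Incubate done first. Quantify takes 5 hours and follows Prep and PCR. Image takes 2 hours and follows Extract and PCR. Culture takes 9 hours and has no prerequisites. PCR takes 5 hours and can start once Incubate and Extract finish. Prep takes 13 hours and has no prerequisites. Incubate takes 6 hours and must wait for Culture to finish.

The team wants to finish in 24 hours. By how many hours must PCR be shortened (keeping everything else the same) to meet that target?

Current finish: 25 hours; target: 24.
PCR is on every critical path, so each hour cut from PCR cuts the finish by one (this holds down to a finish of 24).
Need 25 − 24 = 1 hour off PCR → PCR becomes 4 hours, finish becomes 24.

1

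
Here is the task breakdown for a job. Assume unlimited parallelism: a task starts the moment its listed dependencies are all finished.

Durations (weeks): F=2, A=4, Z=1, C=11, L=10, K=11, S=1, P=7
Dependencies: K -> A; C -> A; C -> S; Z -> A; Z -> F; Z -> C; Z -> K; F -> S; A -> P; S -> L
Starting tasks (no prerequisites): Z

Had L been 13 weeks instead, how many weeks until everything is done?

The binding path is Z→C→S→L = 1+11+1+10 = 23; finish at 23 weeks.
Since L is critical, the +3 change carries straight to that chain (now 26 weeks).
The critical path is still Z→C→S→L; finish is now 26 weeks.

26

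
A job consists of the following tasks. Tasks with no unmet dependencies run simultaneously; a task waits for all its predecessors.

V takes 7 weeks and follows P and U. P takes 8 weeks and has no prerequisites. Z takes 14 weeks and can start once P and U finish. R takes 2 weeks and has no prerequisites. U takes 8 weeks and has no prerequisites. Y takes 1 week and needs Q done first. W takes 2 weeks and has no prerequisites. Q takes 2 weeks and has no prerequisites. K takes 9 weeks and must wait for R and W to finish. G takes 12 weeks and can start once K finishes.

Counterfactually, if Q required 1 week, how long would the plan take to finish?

Baseline: W→K→G = 2+9+12 = 23 → 23 weeks.
Q has 20 weeks of float (longest path through it is 3).
The critical path is still W→K→G; finish is now 23 weeks.

23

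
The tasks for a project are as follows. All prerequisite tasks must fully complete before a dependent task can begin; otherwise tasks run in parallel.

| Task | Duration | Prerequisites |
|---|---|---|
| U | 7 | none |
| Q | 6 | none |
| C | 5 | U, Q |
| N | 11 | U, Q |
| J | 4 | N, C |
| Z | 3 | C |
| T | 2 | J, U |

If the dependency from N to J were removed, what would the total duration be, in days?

18

Original critical path: U→N→J→T = 7+11+4+2 = 24 ⇒ 24 days.
Without N→J, J's earliest start moves from 18 to 12.
New critical path: U→C→J→T = 7+5+4+2 = 18 ⇒ 18 days.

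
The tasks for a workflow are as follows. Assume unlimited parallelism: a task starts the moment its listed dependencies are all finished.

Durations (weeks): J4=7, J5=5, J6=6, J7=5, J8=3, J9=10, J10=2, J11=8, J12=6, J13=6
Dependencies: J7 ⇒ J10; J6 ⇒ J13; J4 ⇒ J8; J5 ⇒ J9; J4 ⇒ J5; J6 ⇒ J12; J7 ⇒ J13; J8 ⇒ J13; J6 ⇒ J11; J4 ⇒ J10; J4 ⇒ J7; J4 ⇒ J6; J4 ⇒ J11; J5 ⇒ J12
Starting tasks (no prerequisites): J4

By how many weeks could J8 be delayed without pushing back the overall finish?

J4→J5→J9 = 7+5+10 = 22 sets the makespan at 22 weeks.
The longest chain containing J8 totals 16 weeks.
Float = 22 − 16 = 6.

6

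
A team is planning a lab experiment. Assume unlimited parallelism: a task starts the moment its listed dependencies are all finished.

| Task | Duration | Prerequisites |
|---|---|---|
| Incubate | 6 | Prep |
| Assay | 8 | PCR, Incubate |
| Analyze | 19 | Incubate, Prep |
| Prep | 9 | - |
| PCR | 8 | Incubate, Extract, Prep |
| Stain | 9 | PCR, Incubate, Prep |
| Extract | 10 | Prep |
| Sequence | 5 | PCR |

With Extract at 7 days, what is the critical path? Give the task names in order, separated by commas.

Prep, Incubate, Analyze

The binding path is Prep→Extract→PCR→Stain = 9+10+8+9 = 36; finish at 36 days.
Since Extract is critical, the -3 change carries straight to that chain (now 33 days).
New critical path: Prep→Incubate→Analyze = 9+6+19 = 34 ⇒ 34 days.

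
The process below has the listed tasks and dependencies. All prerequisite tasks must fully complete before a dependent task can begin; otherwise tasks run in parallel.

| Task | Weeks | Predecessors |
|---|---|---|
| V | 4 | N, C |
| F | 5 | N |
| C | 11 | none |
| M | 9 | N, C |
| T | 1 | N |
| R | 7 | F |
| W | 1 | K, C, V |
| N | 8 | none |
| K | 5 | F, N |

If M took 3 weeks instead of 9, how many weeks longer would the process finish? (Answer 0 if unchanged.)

Baseline: C→M = 11+9 = 20 → 20 weeks.
M lies on that path, so at 3 weeks the path becomes 14 weeks.
Now N→F→R = 8+5+7 = 20 is longest, so the finish becomes 20 weeks.
Change in finish: 20 − 20 = +0 weeks.

0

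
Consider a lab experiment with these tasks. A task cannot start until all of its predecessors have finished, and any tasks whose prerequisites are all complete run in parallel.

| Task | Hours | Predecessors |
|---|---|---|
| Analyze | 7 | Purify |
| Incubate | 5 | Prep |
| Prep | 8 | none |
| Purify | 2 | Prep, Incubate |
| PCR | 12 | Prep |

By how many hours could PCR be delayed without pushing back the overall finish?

The longest chain is Prep→Incubate→Purify→Analyze = 8+5+2+7 = 22; overall finish 22 hours.
The longest chain containing PCR totals 20 hours.
So PCR can slip 22 − 20 = 2 hours.

2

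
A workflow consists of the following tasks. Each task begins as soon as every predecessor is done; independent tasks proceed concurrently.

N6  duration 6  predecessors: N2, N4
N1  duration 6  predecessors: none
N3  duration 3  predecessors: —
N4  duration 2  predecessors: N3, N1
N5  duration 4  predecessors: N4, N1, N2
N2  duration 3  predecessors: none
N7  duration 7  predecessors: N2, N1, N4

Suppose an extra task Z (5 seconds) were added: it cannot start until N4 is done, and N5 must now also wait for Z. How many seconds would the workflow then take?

17

Originally the workflow takes 15 seconds.
With Z inserted, N5 now waits for max(N4, N1, N2, Z).
New critical path: N1→N4→Z→N5 = 6+2+5+4 = 17 ⇒ 17 seconds.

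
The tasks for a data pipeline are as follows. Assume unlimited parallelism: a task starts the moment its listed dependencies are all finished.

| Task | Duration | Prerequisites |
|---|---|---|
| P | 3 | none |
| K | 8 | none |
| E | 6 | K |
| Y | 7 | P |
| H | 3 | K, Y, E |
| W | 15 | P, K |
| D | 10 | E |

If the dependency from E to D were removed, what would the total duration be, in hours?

With the dependency in place, K→E→D = 8+6+10 = 24 sets the finish at 24 hours.
Without E→D, D's earliest start moves from 14 to 0.
New critical path: K→W = 8+15 = 23 ⇒ 23 hours.

23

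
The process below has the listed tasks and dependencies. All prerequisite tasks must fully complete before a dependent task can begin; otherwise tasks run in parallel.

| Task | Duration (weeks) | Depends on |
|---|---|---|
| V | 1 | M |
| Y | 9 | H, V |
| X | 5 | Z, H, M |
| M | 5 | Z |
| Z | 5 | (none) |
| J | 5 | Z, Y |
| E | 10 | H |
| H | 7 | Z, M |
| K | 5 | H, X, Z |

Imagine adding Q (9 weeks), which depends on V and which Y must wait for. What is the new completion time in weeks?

34

Originally the process takes 31 weeks.
With Q inserted, Y now waits for max(H, V, Q).
New critical path: Z→M→V→Q→Y→J = 5+5+1+9+9+5 = 34 ⇒ 34 weeks.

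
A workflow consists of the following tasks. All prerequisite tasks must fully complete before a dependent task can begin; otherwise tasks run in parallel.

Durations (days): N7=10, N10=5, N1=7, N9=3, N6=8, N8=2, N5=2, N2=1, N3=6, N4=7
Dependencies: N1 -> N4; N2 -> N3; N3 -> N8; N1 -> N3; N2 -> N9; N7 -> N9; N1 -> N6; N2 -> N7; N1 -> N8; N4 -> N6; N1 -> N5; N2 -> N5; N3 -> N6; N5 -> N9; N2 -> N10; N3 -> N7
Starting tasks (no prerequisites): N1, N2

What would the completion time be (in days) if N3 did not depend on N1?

22

Original critical path: N1→N3→N7→N9 = 7+6+10+3 = 26 ⇒ 26 days.
Without N1→N3, N3's earliest start moves from 7 to 1.
The longest chain is now N1→N4→N6 = 7+7+8 = 22, so the job takes 22 days.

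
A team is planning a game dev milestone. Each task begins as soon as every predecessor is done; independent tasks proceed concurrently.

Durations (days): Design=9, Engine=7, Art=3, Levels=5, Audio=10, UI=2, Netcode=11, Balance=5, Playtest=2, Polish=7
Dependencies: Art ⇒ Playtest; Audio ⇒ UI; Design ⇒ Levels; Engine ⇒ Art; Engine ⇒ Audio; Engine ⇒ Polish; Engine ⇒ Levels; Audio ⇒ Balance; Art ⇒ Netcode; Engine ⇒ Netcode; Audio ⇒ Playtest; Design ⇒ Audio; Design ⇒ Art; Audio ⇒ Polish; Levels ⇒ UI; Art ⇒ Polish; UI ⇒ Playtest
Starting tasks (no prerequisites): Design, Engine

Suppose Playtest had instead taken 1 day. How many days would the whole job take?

26

Critical path before the change: Design→Audio→Polish = 9+10+7 = 26 giving 26 days.
The longest path through Playtest is only 23 days, so Playtest has float 3.
The critical path is still Design→Audio→Polish; finish is now 26 days.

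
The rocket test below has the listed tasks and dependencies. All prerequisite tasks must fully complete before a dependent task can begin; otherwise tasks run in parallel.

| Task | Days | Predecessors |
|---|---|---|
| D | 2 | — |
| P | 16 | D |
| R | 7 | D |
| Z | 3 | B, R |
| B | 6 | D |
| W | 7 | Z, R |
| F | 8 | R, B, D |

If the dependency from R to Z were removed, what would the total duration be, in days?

With the dependency in place, D→R→Z→W = 2+7+3+7 = 19 sets the finish at 19 days.
Without R→Z, Z's earliest start moves from 9 to 8.
New critical path: D→B→Z→W = 2+6+3+7 = 18 ⇒ 18 days.

18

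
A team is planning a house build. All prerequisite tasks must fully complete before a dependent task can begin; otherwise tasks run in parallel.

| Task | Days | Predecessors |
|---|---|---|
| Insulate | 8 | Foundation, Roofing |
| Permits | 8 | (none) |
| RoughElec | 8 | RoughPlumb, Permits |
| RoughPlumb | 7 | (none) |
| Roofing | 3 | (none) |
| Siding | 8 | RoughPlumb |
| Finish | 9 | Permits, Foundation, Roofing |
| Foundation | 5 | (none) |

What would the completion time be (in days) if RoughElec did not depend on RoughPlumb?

Before: longest chain Permits→Finish = 8+9 = 17, finish 17.
Dropping RoughPlumb→RoughElec doesn't change RoughElec's earliest start (8); another predecessor still binds.
The longest chain is now Permits→Finish = 8+9 = 17, so the schedule takes 17 days.

17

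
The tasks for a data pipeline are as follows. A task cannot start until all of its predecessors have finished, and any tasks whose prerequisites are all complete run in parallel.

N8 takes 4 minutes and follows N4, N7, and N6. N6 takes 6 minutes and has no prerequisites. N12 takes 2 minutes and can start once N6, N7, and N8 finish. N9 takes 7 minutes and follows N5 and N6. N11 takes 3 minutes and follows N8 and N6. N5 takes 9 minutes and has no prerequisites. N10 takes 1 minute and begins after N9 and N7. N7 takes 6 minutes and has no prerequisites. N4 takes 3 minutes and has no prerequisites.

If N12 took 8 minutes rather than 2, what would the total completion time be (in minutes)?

Actual critical path: N5→N9→N10 = 9+7+1 = 17 ⇒ 17 minutes.
N12 has 5 minutes of float (longest path through it is 12).
Now N6→N8→N12 = 6+4+8 = 18 is longest, so the finish becomes 18 minutes.

18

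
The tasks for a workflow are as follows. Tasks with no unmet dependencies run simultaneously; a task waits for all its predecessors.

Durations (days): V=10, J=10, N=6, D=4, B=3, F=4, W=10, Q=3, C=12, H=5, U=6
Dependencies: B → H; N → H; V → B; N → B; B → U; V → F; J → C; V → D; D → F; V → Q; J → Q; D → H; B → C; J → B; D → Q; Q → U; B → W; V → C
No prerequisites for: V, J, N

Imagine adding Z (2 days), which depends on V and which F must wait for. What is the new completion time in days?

25

Originally the workflow takes 25 days.
With Z inserted, F now waits for max(V, D, Z).
New critical path: V→B→C = 10+3+12 = 25 ⇒ 25 days.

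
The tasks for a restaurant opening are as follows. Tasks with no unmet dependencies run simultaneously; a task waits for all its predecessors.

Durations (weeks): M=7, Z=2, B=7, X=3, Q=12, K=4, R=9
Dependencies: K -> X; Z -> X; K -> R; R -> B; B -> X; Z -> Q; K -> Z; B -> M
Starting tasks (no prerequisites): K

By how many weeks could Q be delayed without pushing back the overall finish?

Critical path: K→R→B→M = 4+9+7+7 = 27, so the finish is 27 weeks.
Q finishes as early as 18 and must finish by 27.
So Q can slip 27 − 18 = 9 weeks.

9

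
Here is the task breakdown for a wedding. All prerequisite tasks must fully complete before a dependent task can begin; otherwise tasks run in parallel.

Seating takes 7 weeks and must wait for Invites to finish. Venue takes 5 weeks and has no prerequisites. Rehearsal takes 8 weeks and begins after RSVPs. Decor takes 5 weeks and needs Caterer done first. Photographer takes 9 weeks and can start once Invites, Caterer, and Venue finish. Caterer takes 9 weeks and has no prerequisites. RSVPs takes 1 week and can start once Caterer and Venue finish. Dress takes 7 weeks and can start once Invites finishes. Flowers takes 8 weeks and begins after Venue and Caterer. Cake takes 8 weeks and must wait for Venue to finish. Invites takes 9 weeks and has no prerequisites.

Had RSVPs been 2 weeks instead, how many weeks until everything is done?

19

Critical path before the change: Caterer→RSVPs→Rehearsal = 9+1+8 = 18 giving 18 weeks.
RSVPs is on the critical path; changing it to 2 makes that path 19 weeks.
That remains the longest chain; total 19 weeks.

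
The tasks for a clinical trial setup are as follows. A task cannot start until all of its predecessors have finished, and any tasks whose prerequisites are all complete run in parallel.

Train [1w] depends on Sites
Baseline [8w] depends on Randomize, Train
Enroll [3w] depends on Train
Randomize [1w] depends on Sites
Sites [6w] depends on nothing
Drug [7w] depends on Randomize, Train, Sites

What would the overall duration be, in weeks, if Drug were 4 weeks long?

15

Critical path before the change: Sites→Train→Baseline = 6+1+8 = 15 giving 15 weeks.
Drug is off the critical path — its longest chain is 14 weeks, giving 1 of slack.
No other chain overtakes it, so the finish is 15 weeks.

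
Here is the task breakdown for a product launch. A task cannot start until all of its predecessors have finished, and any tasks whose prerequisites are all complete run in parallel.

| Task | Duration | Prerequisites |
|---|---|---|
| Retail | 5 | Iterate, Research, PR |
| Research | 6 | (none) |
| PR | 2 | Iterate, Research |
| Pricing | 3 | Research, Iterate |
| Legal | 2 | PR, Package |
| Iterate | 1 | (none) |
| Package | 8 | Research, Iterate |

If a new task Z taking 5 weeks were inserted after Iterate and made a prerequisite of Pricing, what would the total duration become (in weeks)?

Originally the plan takes 16 weeks.
With Z inserted, Pricing now waits for max(Research, Iterate, Z).
New critical path: Research→Package→Legal = 6+8+2 = 16 ⇒ 16 weeks.

16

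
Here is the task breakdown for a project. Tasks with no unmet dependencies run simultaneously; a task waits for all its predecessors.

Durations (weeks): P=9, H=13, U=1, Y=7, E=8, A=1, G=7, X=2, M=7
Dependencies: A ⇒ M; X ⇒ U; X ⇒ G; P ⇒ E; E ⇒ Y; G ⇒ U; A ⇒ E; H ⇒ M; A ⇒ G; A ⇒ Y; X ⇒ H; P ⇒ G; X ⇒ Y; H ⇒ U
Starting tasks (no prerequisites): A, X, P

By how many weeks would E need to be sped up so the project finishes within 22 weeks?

2

Current finish: 24 weeks; target: 22.
E is on every critical path, so each week cut from E cuts the finish by one (this holds down to a finish of 22).
Need 24 − 22 = 2 weeks off E → E becomes 6 weeks, finish becomes 22.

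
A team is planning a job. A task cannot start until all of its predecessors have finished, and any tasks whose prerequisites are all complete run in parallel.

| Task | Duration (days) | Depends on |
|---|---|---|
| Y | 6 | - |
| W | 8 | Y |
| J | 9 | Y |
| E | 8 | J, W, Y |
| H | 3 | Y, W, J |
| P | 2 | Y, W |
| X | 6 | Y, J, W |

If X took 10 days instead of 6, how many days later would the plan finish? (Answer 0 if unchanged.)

As given, the longest chain is Y→J→E = 6+9+8 = 23, so the finish is 23 days.
The longest path through X is only 21 days, so X has float 2.
New critical path: Y→J→X = 6+9+10 = 25 ⇒ 25 days.
Change in finish: 25 − 23 = +2 days.

2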